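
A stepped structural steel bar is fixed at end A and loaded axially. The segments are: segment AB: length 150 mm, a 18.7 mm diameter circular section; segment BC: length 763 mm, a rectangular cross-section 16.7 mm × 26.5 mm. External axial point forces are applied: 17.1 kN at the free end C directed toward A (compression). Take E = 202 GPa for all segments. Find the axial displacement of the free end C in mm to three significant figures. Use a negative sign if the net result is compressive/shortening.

-0.192 mm

Internal axial forces (sectioning from the free end, tension +): N_BC = -17.1 kN, N_AB = -17.1 kN.
A_AB = 274.6 mm².
A_BC = 442.5 mm².
δ_AB = -17100·150/(274.6·202000) = -0.04623 mm
δ_BC = -17100·763/(442.5·202000) = -0.146 mm
δ = Σδ_i = -0.1922 mm.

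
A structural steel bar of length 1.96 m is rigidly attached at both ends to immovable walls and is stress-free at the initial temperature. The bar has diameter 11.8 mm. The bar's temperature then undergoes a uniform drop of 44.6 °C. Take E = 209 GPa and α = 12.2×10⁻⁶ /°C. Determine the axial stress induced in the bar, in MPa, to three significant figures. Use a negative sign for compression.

114 MPa

Free thermal expansion αLΔT = 12.2e-6 · 1960 · -44.6 = -1.066 mm.
The walls impose strain ε = −(-1.066)/1960 = 5.4412e-04; σ = Eε = 209000 · 5.4412e-04 = 113.7 MPa.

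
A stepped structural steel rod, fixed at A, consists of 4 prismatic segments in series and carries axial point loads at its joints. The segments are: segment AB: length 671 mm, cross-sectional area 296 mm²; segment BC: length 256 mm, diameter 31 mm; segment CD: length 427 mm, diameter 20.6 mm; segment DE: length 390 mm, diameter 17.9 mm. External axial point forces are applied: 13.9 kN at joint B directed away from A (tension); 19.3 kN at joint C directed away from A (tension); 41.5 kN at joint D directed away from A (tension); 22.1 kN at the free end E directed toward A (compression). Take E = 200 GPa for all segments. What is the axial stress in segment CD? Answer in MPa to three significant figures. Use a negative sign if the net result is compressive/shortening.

58.2 MPa

Internal axial forces (sectioning from the free end, tension +): N_DE = -22.1 kN, N_CD = 19.4 kN, N_BC = 38.7 kN, N_AB = 52.6 kN.
A_CD = 333.3 mm².
σ_CD = N_CD/A_CD = 19400/333.3 = 58.21 MPa.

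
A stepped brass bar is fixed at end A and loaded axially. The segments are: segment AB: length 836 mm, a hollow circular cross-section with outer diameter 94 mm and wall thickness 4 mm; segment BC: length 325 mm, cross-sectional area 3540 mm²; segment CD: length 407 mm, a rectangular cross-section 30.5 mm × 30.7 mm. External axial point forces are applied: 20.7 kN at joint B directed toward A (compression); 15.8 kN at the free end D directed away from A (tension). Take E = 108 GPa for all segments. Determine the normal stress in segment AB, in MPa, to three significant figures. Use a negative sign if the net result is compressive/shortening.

-4.33 MPa

Internal axial forces (sectioning from the free end, tension +): N_CD = 15.8 kN, N_BC = 15.8 kN, N_AB = -4.9 kN.
A_AB = 1131 mm².
σ_AB = N_AB/A_AB = -4900/1131 = -4.333 MPa.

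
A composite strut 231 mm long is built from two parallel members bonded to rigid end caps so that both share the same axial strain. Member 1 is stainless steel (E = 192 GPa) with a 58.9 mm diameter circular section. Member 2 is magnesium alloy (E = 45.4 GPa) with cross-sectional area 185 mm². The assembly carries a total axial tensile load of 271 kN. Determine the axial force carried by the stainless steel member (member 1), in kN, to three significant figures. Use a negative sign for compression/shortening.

A_1 = 2725 mm².
Equal strain + equilibrium ⇒ each member carries load in proportion to AE: A₁E₁ = 523100000 N, A₂E₂ = 8399000 N, ΣAE = 531500000 N.
F₁ = P·A₁E₁/ΣAE = 271000·523100000/531500000 = 266700 N.

267 kN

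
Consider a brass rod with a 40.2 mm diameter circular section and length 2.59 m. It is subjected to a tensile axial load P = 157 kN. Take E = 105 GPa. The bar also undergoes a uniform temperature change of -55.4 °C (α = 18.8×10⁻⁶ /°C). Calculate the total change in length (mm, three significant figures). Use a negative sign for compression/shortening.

0.354 mm

A = 1269 mm².
δ_mech = NL/(AE) = 157000·2590/(1269·105000) = 3.051 mm.
δ_thermal = αLΔT = 18.8e-6·2590·-55.4 = -2.698 mm.
δ = δ_mech + δ_thermal = 0.3536 mm.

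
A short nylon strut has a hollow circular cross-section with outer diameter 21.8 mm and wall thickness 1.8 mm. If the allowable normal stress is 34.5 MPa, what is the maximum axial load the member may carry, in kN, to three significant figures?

A = 113.1 mm².
P_max = σ_allow · A = 34.5 · 113.1 = 3902 N = 3.902 kN.

3.90 kN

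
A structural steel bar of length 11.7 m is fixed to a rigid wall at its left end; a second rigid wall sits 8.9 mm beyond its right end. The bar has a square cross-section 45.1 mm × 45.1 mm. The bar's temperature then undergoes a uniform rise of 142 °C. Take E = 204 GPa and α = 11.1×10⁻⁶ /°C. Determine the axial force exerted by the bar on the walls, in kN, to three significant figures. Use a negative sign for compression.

-338 kN

Free thermal expansion αLΔT = 11.1e-6 · 11700 · 142 = 18.44 mm.
The walls engage after the gap closes; constrained expansion = 18.44 − 8.9 = 9.542 mm.
The walls impose strain ε = −(9.542)/11700 = -8.1552e-04; σ = Eε = 204000 · -8.1552e-04 = -166.4 MPa.
Wall reaction R = σ·A = -166.4·2034 = -338400 N = -338.4 kN.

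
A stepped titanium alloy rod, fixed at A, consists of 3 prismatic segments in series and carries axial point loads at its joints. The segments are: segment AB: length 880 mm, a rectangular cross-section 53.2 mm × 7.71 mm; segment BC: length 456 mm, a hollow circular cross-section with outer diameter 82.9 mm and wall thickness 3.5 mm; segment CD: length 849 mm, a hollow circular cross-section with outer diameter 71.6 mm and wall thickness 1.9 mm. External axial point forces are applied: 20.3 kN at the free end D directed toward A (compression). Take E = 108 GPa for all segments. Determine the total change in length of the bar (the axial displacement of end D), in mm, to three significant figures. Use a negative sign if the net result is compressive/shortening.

Internal axial forces (sectioning from the free end, tension +): N_CD = -20.3 kN, N_BC = -20.3 kN, N_AB = -20.3 kN.
A_AB = 410.2 mm².
A_BC = 873 mm².
A_CD = 416 mm².
δ_AB = -20300·880/(410.2·108000) = -0.4033 mm
δ_BC = -20300·456/(873·108000) = -0.09817 mm
δ_CD = -20300·849/(416·108000) = -0.3836 mm
δ = Σδ_i = -0.885 mm.

-0.885 mm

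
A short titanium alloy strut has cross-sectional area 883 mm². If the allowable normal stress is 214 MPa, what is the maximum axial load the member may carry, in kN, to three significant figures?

189 kN

P_max = σ_allow · A = 214 · 883 = 189000 N = 189 kN.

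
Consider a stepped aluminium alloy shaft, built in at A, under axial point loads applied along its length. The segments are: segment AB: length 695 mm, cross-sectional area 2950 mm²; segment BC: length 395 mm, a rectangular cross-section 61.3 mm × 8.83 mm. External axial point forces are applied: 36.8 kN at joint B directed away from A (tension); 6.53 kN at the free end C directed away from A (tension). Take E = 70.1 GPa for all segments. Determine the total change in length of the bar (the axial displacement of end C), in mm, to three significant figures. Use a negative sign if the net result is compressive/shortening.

Internal axial forces (sectioning from the free end, tension +): N_BC = 6.53 kN, N_AB = 43.33 kN.
A_BC = 541.3 mm².
δ_AB = 43330·695/(2950·70100) = 0.1456 mm
δ_BC = 6530·395/(541.3·70100) = 0.06798 mm
δ = Σδ_i = 0.2136 mm.

0.214 mm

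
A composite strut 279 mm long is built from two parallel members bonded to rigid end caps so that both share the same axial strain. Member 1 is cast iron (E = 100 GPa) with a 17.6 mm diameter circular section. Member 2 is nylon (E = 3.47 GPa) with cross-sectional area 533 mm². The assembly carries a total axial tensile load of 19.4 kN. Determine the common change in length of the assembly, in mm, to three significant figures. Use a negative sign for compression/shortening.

A_1 = 243.3 mm².
Equal strain + equilibrium ⇒ each member carries load in proportion to AE: A₁E₁ = 24330000 N, A₂E₂ = 1850000 N, ΣAE = 26180000 N.
δ = PL/ΣAE = 19400·279/26180000 = 0.2068 mm.

0.207 mm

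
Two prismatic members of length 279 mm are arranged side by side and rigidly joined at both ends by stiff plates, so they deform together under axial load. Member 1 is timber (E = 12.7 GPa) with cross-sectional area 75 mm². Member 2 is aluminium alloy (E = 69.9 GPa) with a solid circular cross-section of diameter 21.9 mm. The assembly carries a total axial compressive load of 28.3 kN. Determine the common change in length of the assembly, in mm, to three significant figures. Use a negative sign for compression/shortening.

-0.289 mm

A_2 = 376.7 mm².
Equal strain + equilibrium ⇒ each member carries load in proportion to AE: A₁E₁ = 952500 N, A₂E₂ = 26330000 N, ΣAE = 27280000 N.
δ = PL/ΣAE = -28300·279/27280000 = -0.2894 mm.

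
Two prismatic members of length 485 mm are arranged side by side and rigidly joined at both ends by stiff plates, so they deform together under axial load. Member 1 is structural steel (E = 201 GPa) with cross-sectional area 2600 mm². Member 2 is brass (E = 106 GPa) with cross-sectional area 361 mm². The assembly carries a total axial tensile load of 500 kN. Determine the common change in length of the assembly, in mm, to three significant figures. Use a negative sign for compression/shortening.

0.432 mm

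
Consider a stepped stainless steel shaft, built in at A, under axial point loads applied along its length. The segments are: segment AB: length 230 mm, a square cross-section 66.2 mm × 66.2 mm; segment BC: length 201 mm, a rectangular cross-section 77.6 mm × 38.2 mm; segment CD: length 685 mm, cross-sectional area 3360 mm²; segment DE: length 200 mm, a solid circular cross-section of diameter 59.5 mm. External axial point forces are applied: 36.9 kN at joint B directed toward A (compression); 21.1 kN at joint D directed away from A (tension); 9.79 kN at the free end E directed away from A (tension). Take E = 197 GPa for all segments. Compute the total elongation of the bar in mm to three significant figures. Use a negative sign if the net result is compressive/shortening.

0.0446 mm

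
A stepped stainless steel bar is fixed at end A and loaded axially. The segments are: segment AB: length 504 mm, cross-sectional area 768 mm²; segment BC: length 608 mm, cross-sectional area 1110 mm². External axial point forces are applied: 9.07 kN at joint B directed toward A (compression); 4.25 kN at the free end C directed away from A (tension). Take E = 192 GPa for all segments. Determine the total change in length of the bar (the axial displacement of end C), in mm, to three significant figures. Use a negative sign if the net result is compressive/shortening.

-0.00435 mm

Internal axial forces (sectioning from the free end, tension +): N_BC = 4.25 kN, N_AB = -4.82 kN.
δ_AB = -4820·504/(768·192000) = -0.01647 mm
δ_BC = 4250·608/(1110·192000) = 0.01212 mm
δ = Σδ_i = -0.00435 mm.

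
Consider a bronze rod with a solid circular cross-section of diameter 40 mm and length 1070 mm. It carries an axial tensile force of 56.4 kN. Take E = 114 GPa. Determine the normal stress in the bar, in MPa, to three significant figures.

44.9 MPa

A = 1257 mm².
σ = N/A = 56400/1257 = 44.88 MPa.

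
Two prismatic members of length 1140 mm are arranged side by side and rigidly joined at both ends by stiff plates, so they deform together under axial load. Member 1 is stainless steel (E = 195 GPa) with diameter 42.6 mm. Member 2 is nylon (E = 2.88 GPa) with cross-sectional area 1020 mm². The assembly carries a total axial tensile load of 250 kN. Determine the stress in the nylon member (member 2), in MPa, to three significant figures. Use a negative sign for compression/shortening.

2.56 MPa

A_1 = 1425 mm².
Equal strain + equilibrium ⇒ each member carries load in proportion to AE: A₁E₁ = 277900000 N, A₂E₂ = 2938000 N, ΣAE = 280900000 N.
σ₂ = P·E₂/ΣAE = 250000·2880/280900000 = 2.563 MPa.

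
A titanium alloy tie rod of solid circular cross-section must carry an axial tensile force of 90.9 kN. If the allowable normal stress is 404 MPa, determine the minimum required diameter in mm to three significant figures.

Required area A ≥ P/σ_allow = 90900/404 = 225 mm².
For a solid circular section, d ≥ √(4A/π) = 16.93 mm.

16.9 mm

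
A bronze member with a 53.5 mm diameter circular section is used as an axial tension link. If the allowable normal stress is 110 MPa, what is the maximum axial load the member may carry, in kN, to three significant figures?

A = 2248 mm².
P_max = σ_allow · A = 110 · 2248 = 247300 N = 247.3 kN.

247 kN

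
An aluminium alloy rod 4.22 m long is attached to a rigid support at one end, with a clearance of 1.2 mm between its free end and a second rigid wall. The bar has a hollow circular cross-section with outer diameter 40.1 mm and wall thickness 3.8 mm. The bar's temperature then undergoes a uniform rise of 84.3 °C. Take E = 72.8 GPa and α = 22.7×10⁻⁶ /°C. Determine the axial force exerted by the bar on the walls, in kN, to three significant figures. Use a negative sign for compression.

Free thermal expansion αLΔT = 22.7e-6 · 4220 · 84.3 = 8.075 mm.
The walls engage after the gap closes; constrained expansion = 8.075 − 1.2 = 6.875 mm.
The walls impose strain ε = −(6.875)/4220 = -1.6292e-03; σ = Eε = 72800 · -1.6292e-03 = -118.6 MPa.
Wall reaction R = σ·A = -118.6·433.4 = -51400 N = -51.4 kN.

-51.4 kN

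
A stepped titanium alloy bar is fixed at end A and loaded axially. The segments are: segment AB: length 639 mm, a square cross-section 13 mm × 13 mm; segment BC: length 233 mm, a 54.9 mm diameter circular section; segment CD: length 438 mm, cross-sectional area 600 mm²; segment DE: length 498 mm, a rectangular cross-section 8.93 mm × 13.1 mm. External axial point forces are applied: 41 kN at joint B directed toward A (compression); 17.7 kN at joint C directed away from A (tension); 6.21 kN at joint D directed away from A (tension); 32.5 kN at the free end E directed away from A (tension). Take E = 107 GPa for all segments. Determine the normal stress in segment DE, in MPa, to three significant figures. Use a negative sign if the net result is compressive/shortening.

278 MPa

Internal axial forces (sectioning from the free end, tension +): N_DE = 32.5 kN, N_CD = 38.71 kN, N_BC = 56.41 kN, N_AB = 15.41 kN.
A_DE = 117 mm².
σ_DE = N_DE/A_DE = 32500/117 = 277.8 MPa.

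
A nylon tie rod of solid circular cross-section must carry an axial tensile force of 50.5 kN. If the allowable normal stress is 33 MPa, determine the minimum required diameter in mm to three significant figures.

Required area A ≥ P/σ_allow = 50500/33 = 1530 mm².
For a solid circular section, d ≥ √(4A/π) = 44.14 mm.

44.1 mm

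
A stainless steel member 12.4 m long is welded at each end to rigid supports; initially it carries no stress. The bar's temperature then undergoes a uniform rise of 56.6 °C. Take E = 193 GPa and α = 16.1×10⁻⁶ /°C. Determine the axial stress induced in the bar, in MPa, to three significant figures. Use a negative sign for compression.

-176 MPa

Free thermal expansion αLΔT = 16.1e-6 · 12400 · 56.6 = 11.3 mm.
The walls impose strain ε = −(11.3)/12400 = -9.1126e-04; σ = Eε = 193000 · -9.1126e-04 = -175.9 MPa.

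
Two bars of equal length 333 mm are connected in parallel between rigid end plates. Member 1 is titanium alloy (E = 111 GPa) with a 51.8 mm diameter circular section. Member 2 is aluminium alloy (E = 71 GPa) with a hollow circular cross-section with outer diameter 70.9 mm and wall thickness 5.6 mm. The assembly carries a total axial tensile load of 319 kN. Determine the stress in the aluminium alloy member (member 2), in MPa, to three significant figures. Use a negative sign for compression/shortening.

71.8 MPa

A_1 = 2107 mm².
A_2 = 1149 mm².
Equal strain + equilibrium ⇒ each member carries load in proportion to AE: A₁E₁ = 233900000 N, A₂E₂ = 81570000 N, ΣAE = 315500000 N.
σ₂ = P·E₂/ΣAE = 319000·71000/315500000 = 71.79 MPa.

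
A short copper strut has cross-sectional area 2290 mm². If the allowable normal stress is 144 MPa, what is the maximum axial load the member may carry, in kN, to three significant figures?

P_max = σ_allow · A = 144 · 2290 = 329800 N = 329.8 kN.

330 kN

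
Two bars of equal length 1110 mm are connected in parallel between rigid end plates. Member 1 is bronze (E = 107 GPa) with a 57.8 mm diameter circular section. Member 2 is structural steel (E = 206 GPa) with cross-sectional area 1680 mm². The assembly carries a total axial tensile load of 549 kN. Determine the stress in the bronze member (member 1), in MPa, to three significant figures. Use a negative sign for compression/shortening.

93.7 MPa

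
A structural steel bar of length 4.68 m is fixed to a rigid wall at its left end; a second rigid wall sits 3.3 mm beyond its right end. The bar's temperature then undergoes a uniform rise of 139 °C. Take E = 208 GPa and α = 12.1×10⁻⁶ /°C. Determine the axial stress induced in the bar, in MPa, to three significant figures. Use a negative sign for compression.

-203 MPa

Free thermal expansion αLΔT = 12.1e-6 · 4680 · 139 = 7.871 mm.
The walls engage after the gap closes; constrained expansion = 7.871 − 3.3 = 4.571 mm.
The walls impose strain ε = −(4.571)/4680 = -9.7677e-04; σ = Eε = 208000 · -9.7677e-04 = -203.2 MPa.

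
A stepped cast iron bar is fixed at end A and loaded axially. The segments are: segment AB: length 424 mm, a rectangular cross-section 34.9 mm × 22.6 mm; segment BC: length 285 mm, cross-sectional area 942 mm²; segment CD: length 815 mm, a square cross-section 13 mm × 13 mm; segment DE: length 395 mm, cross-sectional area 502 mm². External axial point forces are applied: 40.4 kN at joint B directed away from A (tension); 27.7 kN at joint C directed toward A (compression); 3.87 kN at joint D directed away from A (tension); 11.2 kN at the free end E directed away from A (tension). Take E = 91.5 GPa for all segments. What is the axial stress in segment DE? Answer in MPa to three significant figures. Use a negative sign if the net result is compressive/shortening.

Internal axial forces (sectioning from the free end, tension +): N_DE = 11.2 kN, N_CD = 15.07 kN, N_BC = -12.63 kN, N_AB = 27.77 kN.
σ_DE = N_DE/A_DE = 11200/502 = 22.31 MPa.

22.3 MPa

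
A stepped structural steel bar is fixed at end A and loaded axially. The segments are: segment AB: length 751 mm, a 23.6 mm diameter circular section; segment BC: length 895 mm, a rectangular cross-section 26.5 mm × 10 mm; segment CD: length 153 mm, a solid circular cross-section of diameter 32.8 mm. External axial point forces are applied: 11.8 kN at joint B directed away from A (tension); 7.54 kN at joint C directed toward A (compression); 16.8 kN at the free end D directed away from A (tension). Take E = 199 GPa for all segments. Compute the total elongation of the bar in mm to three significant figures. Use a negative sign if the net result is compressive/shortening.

Internal axial forces (sectioning from the free end, tension +): N_CD = 16.8 kN, N_BC = 9.26 kN, N_AB = 21.06 kN.
A_AB = 437.4 mm².
A_BC = 265 mm².
A_CD = 845 mm².
δ_AB = 21060·751/(437.4·199000) = 0.1817 mm
δ_BC = 9260·895/(265·199000) = 0.1572 mm
δ_CD = 16800·153/(845·199000) = 0.01529 mm
δ = Σδ_i = 0.3541 mm.

0.354 mm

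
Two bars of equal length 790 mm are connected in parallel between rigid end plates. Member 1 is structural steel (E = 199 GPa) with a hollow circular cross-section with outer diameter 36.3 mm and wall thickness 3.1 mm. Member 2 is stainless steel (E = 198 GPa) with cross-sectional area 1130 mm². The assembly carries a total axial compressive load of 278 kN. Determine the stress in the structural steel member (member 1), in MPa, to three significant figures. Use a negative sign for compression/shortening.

A_1 = 323.3 mm².
Equal strain + equilibrium ⇒ each member carries load in proportion to AE: A₁E₁ = 64340000 N, A₂E₂ = 223700000 N, ΣAE = 288100000 N.
σ₁ = P·E₁/ΣAE = -278000·199000/288100000 = -192 MPa.

-192 MPa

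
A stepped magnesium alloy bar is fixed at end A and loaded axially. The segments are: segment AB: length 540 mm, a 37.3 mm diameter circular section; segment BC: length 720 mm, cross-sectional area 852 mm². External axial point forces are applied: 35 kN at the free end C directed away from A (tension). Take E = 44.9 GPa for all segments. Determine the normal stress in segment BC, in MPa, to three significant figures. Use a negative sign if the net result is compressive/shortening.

41.1 MPa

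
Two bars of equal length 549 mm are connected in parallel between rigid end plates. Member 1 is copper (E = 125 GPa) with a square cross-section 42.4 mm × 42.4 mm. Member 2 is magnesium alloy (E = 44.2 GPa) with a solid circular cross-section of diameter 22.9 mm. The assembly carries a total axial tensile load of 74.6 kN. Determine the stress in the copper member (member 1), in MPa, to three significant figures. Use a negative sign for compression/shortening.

38.4 MPa

A_1 = 1798 mm².
A_2 = 411.9 mm².
Equal strain + equilibrium ⇒ each member carries load in proportion to AE: A₁E₁ = 224700000 N, A₂E₂ = 18200000 N, ΣAE = 242900000 N.
σ₁ = P·E₁/ΣAE = 74600·125000/242900000 = 38.39 MPa.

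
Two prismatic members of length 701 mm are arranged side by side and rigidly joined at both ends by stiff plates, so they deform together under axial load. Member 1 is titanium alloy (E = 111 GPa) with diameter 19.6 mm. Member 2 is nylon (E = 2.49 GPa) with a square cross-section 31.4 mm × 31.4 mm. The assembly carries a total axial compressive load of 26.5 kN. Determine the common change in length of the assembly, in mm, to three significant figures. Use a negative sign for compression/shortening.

-0.517 mm

A_1 = 301.7 mm².
A_2 = 986 mm².
Equal strain + equilibrium ⇒ each member carries load in proportion to AE: A₁E₁ = 33490000 N, A₂E₂ = 2455000 N, ΣAE = 35950000 N.
δ = PL/ΣAE = -26500·701/35950000 = -0.5168 mm.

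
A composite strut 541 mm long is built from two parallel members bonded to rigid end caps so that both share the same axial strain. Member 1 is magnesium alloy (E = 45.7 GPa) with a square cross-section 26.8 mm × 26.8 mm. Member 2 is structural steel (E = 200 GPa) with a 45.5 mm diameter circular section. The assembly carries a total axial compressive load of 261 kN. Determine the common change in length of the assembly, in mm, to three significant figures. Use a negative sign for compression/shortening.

A_1 = 718.2 mm².
A_2 = 1626 mm².
Equal strain + equilibrium ⇒ each member carries load in proportion to AE: A₁E₁ = 32820000 N, A₂E₂ = 325200000 N, ΣAE = 358000000 N.
δ = PL/ΣAE = -261000·541/358000000 = -0.3944 mm.

-0.394 mm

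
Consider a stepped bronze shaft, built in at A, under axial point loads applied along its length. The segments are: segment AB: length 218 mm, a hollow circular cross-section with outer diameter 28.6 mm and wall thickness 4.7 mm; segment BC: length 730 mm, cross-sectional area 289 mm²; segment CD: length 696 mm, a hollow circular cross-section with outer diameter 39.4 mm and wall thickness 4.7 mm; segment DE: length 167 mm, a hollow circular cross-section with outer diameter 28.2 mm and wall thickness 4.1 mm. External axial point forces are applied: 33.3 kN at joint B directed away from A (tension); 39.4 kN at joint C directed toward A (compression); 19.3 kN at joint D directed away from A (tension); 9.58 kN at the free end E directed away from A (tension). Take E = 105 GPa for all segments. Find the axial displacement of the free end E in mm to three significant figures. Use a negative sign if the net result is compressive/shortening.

Internal axial forces (sectioning from the free end, tension +): N_DE = 9.58 kN, N_CD = 28.88 kN, N_BC = -10.52 kN, N_AB = 22.78 kN.
A_AB = 352.9 mm².
A_CD = 512.4 mm².
A_DE = 310.4 mm².
δ_AB = 22780·218/(352.9·105000) = 0.134 mm
δ_BC = -10520·730/(289·105000) = -0.2531 mm
δ_CD = 28880·696/(512.4·105000) = 0.3736 mm
δ_DE = 9580·167/(310.4·105000) = 0.04908 mm
δ = Σδ_i = 0.3037 mm.

0.304 mm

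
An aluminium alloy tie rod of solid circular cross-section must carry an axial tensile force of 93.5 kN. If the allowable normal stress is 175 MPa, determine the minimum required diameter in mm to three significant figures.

26.1 mm

Required area A ≥ P/σ_allow = 93500/175 = 534.3 mm².
For a solid circular section, d ≥ √(4A/π) = 26.08 mm.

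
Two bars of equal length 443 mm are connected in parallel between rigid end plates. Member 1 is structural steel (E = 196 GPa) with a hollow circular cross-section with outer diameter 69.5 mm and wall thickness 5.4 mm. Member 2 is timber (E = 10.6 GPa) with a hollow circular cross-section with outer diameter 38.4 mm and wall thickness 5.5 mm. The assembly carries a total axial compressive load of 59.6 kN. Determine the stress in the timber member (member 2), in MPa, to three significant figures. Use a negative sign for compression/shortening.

-2.88 MPa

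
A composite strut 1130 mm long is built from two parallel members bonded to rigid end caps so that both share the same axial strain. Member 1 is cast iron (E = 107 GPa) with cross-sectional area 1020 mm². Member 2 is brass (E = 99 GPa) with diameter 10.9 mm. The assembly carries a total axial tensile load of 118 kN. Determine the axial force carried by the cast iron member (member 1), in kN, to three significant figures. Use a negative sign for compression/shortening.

A_2 = 93.31 mm².
Equal strain + equilibrium ⇒ each member carries load in proportion to AE: A₁E₁ = 109100000 N, A₂E₂ = 9238000 N, ΣAE = 118400000 N.
F₁ = P·A₁E₁/ΣAE = 118000·109100000/118400000 = 108800 N.

109 kN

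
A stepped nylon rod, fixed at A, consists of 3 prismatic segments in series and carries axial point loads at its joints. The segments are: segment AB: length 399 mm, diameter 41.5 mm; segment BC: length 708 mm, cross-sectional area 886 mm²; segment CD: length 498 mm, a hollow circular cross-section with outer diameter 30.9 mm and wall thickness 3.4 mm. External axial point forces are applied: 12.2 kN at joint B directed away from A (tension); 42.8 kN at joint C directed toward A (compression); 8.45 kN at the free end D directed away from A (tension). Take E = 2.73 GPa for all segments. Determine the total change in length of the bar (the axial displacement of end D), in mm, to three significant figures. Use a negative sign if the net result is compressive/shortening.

-7.20 mm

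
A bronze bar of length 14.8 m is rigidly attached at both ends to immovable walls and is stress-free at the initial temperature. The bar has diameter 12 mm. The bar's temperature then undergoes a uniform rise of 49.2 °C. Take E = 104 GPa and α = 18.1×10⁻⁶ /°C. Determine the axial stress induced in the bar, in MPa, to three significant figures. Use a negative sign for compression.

Free thermal expansion αLΔT = 18.1e-6 · 14800 · 49.2 = 13.18 mm.
The walls impose strain ε = −(13.18)/14800 = -8.9052e-04; σ = Eε = 104000 · -8.9052e-04 = -92.61 MPa.

-92.6 MPa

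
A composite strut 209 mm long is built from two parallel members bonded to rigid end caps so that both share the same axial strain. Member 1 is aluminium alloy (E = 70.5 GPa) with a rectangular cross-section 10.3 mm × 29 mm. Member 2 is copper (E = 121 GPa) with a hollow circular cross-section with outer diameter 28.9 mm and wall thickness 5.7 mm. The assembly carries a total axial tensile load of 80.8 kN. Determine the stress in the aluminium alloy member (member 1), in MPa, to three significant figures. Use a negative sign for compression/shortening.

A_1 = 298.7 mm².
A_2 = 415.4 mm².
Equal strain + equilibrium ⇒ each member carries load in proportion to AE: A₁E₁ = 21060000 N, A₂E₂ = 50270000 N, ΣAE = 71330000 N.
σ₁ = P·E₁/ΣAE = 80800·70500/71330000 = 79.86 MPa.

79.9 MPa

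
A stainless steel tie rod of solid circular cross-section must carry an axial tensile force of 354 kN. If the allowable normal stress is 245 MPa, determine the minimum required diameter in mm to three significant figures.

42.9 mm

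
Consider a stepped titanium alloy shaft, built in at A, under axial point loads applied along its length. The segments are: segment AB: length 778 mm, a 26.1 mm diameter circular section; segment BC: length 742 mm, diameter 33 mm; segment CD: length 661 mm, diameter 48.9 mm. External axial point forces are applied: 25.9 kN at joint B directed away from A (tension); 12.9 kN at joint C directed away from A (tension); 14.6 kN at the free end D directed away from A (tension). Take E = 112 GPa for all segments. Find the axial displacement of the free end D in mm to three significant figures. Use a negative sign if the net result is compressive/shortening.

0.952 mm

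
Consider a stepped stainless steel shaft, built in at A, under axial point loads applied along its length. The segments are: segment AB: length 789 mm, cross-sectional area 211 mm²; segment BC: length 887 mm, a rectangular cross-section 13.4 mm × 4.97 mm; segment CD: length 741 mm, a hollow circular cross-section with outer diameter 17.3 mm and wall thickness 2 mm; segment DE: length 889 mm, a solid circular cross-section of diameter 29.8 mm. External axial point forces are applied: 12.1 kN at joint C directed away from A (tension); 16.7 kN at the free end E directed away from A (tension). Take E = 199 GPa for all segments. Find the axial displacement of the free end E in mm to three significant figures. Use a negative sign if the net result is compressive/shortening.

Internal axial forces (sectioning from the free end, tension +): N_DE = 16.7 kN, N_CD = 16.7 kN, N_BC = 28.8 kN, N_AB = 28.8 kN.
A_BC = 66.6 mm².
A_CD = 96.13 mm².
A_DE = 697.5 mm².
δ_AB = 28800·789/(211·199000) = 0.5412 mm
δ_BC = 28800·887/(66.6·199000) = 1.928 mm
δ_CD = 16700·741/(96.13·199000) = 0.6469 mm
δ_DE = 16700·889/(697.5·199000) = 0.107 mm
δ = Σδ_i = 3.223 mm.

3.22 mm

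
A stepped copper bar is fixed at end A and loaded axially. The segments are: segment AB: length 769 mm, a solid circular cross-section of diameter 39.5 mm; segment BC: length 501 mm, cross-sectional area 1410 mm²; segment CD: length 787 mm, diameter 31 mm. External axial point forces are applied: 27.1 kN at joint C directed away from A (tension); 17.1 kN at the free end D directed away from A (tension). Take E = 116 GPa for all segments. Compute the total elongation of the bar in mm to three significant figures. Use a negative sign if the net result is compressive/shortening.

Internal axial forces (sectioning from the free end, tension +): N_CD = 17.1 kN, N_BC = 44.2 kN, N_AB = 44.2 kN.
A_AB = 1225 mm².
A_CD = 754.8 mm².
δ_AB = 44200·769/(1225·116000) = 0.2391 mm
δ_BC = 44200·501/(1410·116000) = 0.1354 mm
δ_CD = 17100·787/(754.8·116000) = 0.1537 mm
δ = Σδ_i = 0.5282 mm.

0.528 mm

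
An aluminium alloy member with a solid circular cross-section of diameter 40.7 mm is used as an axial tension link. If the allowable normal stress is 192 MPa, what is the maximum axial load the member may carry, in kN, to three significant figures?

250 kN

A = 1301 mm².
P_max = σ_allow · A = 192 · 1301 = 249800 N = 249.8 kN.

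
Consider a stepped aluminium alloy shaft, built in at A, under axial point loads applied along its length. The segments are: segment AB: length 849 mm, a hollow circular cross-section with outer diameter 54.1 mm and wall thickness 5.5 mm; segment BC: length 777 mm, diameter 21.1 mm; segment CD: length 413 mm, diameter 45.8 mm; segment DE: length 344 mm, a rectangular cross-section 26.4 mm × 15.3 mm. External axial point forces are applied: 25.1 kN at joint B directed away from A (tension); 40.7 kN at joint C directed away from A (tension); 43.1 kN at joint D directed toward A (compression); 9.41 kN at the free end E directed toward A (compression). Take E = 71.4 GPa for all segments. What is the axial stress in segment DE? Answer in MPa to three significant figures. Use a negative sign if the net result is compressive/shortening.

Internal axial forces (sectioning from the free end, tension +): N_DE = -9.41 kN, N_CD = -52.51 kN, N_BC = -11.81 kN, N_AB = 13.29 kN.
A_DE = 403.9 mm².
σ_DE = N_DE/A_DE = -9410/403.9 = -23.3 MPa.

-23.3 MPa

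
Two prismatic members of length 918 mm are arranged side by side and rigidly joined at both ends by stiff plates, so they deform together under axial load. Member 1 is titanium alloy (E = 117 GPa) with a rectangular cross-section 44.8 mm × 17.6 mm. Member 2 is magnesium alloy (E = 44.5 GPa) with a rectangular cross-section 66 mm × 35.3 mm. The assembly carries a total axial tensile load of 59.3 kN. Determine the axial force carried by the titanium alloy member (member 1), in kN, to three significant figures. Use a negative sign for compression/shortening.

27.9 kN

A_1 = 788.5 mm².
A_2 = 2330 mm².
Equal strain + equilibrium ⇒ each member carries load in proportion to AE: A₁E₁ = 92250000 N, A₂E₂ = 103700000 N, ΣAE = 195900000 N.
F₁ = P·A₁E₁/ΣAE = 59300·92250000/195900000 = 27920 N.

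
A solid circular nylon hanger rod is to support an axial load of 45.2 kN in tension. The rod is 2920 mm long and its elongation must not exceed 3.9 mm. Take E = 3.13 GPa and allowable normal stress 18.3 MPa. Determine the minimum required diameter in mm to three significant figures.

117 mm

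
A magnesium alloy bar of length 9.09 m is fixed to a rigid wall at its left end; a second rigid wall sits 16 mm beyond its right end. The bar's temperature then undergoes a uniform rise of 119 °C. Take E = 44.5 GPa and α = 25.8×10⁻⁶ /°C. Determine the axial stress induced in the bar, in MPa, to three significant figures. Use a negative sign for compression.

Free thermal expansion αLΔT = 25.8e-6 · 9090 · 119 = 27.91 mm.
The walls engage after the gap closes; constrained expansion = 27.91 − 16 = 11.91 mm.
The walls impose strain ε = −(11.91)/9090 = -1.3100e-03; σ = Eε = 44500 · -1.3100e-03 = -58.3 MPa.

-58.3 MPa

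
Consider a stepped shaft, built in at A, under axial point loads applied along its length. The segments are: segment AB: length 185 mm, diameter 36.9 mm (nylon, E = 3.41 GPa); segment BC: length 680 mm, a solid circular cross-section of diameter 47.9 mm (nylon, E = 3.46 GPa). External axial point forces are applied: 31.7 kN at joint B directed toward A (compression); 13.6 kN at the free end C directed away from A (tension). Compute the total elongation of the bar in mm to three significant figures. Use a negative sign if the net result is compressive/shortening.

0.565 mm

Internal axial forces (sectioning from the free end, tension +): N_BC = 13.6 kN, N_AB = -18.1 kN.
A_AB = 1069 mm².
A_BC = 1802 mm².
δ_AB = -18100·185/(1069·3410) = -0.9182 mm
δ_BC = 13600·680/(1802·3460) = 1.483 mm
δ = Σδ_i = 0.565 mm.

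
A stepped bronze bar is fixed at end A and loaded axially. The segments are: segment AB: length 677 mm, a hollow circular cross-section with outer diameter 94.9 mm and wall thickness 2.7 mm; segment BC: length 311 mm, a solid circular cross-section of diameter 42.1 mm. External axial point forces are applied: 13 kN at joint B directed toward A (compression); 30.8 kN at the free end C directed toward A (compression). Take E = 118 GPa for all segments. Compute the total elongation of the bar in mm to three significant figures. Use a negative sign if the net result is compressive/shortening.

-0.380 mm

Internal axial forces (sectioning from the free end, tension +): N_BC = -30.8 kN, N_AB = -43.8 kN.
A_AB = 782.1 mm².
A_BC = 1392 mm².
δ_AB = -43800·677/(782.1·118000) = -0.3213 mm
δ_BC = -30800·311/(1392·118000) = -0.05831 mm
δ = Σδ_i = -0.3796 mm.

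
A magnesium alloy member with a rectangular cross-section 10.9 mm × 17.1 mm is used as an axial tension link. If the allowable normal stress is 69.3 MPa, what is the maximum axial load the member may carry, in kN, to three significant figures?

12.9 kN

A = 186.4 mm².
P_max = σ_allow · A = 69.3 · 186.4 = 12920 N = 12.92 kN.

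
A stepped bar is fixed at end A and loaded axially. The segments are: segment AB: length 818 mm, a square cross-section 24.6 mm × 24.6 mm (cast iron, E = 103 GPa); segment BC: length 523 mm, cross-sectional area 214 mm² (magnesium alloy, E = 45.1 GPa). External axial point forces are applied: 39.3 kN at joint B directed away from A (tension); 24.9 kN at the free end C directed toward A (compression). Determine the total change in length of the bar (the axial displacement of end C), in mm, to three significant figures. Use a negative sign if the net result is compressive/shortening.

-1.16 mm

Internal axial forces (sectioning from the free end, tension +): N_BC = -24.9 kN, N_AB = 14.4 kN.
A_AB = 605.2 mm².
δ_AB = 14400·818/(605.2·103000) = 0.189 mm
δ_BC = -24900·523/(214·45100) = -1.349 mm
δ = Σδ_i = -1.16 mm.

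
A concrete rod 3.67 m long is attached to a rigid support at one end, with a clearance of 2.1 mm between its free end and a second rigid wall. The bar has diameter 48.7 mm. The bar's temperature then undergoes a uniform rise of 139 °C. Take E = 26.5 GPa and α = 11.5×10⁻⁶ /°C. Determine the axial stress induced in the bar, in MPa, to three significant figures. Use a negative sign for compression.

-27.2 MPa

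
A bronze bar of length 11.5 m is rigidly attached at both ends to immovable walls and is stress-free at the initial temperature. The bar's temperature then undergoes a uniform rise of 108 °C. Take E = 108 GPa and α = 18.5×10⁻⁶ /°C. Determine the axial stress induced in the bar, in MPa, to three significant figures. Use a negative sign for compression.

-216 MPa

Free thermal expansion αLΔT = 18.5e-6 · 11500 · 108 = 22.98 mm.
The walls impose strain ε = −(22.98)/11500 = -1.9980e-03; σ = Eε = 108000 · -1.9980e-03 = -215.8 MPa.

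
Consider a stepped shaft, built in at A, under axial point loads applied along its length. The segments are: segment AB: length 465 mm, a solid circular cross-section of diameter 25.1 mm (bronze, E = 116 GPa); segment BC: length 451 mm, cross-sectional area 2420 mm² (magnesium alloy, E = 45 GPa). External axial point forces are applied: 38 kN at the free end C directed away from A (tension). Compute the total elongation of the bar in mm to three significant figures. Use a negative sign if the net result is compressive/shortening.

0.465 mm

Internal axial forces (sectioning from the free end, tension +): N_BC = 38 kN, N_AB = 38 kN.
A_AB = 494.8 mm².
δ_AB = 38000·465/(494.8·116000) = 0.3079 mm
δ_BC = 38000·451/(2420·45000) = 0.1574 mm
δ = Σδ_i = 0.4652 mm.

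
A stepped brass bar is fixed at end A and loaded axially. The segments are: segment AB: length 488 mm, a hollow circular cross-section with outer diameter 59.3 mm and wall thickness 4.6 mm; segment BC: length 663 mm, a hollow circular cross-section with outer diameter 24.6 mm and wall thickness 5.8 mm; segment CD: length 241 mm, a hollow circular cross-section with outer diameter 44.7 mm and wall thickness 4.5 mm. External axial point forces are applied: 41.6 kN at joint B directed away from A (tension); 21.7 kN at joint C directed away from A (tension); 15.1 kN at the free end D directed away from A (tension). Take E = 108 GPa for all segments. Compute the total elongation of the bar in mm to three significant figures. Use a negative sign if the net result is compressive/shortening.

Internal axial forces (sectioning from the free end, tension +): N_CD = 15.1 kN, N_BC = 36.8 kN, N_AB = 78.4 kN.
A_AB = 790.5 mm².
A_BC = 342.6 mm².
A_CD = 568.3 mm².
δ_AB = 78400·488/(790.5·108000) = 0.4481 mm
δ_BC = 36800·663/(342.6·108000) = 0.6595 mm
δ_CD = 15100·241/(568.3·108000) = 0.05929 mm
δ = Σδ_i = 1.167 mm.

1.17 mm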